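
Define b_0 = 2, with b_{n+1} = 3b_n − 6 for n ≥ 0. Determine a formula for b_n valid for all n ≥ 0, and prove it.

Claim: b_n = -3^n + 3.

Base case: b_0 = 2, and -3^0 + 3 = -1 + 3 = 2.
Assume b_k = -3^k + 3 for some k ≥ 0.
Then b_{k+1} = 3b_k − 6 = 3·(-3^k + 3) − 6 = -3^{k+1} + 9 − 6 = -3^{k+1} + 3.
By induction, b_n = -3^n + 3 for all n ≥ 0.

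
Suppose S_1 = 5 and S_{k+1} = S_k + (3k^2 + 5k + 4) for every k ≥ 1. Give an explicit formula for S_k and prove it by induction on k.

Claim: S_k = k^3 + k^2 + 2k + 1.

Base case: S_1 = 5, and 1^3 + 1^2 + 2·1 + 1 = 5.
Assume S_j = j^3 + j^2 + 2j + 1.
Then S_{j+1} = S_j + (3j^2 + 5j + 4) = (j^3 + j^2 + 2j + 1) + (3j^2 + 5j + 4) = j^3 + 4j^2 + 7j + 5,
and (j+1)^3 + (j+1)^2 + 2·(j+1) + 1 = j^3 + 4j^2 + 7j + 5.
Hence S_k = k^3 + k^2 + 2k + 1 for every k ≥ 1, by induction.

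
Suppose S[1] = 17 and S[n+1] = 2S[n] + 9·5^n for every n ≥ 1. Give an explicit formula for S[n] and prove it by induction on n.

Claim: S[n] = 2^n + 3·5^n.

Base case: S[1] = 17, and 2^1 + 3·5^1 = 2 + 15 = 17.
Assume S[j] = 2^j + 3·5^j for some j ≥ 1.
Then S[j+1] = 2S[j] + 9·5^j = 2·(2^j + 3·5^j) + 9·5^j = 2^{j+1} + 6·5^j + 9·5^j = 2^{j+1} + 15·5^j = 2^{j+1} + 3·5^{j+1}.
By induction, S[n] = 2^n + 3·5^n for all n ≥ 1.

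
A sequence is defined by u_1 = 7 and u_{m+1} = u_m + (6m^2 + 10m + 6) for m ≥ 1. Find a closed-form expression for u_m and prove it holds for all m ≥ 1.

Claim: u_m = 2m^3 + 2m^2 + 2m + 1.

Base case: u_1 = 7, and 2·1^3 + 2·1^2 + 2·1 + 1 = 7.
Assume u_r = 2r^3 + 2r^2 + 2r + 1.
Then u_{r+1} = u_r + (6r^2 + 10r + 6) = (2r^3 + 2r^2 + 2r + 1) + (6r^2 + 10r + 6) = 2r^3 + 8r^2 + 12r + 7,
and 2·(r+1)^3 + 2·(r+1)^2 + 2·(r+1) + 1 = 2r^3 + 8r^2 + 12r + 7.
This completes the inductive step, so u_m = 2m^3 + 2m^2 + 2m + 1 for all m ≥ 1.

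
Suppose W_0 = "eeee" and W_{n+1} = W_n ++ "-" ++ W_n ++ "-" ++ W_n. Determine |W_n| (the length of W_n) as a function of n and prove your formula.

Claim: |W_n| = 5·3^n − 1.

Base case: |W_0| = 4, and 5·3^0 − 1 = 4.
Assume |W_j| = 5·3^j − 1.
Then |W_{j+1}| = 3|W_j| + 2 = 3(5·3^j − 1) + 2 = 5·3^{j+1} − 3 + 2 = 5·3^{j+1} − 1.
Hence |W_n| = 5·3^n − 1 for every n ≥ 0, by induction.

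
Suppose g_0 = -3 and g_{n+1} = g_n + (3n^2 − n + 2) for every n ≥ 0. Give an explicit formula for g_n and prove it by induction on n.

Claim: g_n = n^3 − 2n^2 + 3n − 3.

Base case: g_0 = -3, and 0^3 − 2·0^2 + 3·0 − 3 = -3.
Assume g_k = k^3 − 2k^2 + 3k − 3.
Then g_{k+1} = g_k + (3k^2 − k + 2) = (k^3 − 2k^2 + 3k − 3) + (3k^2 − k + 2) = k^3 + k^2 + 2k − 1,
and (k+1)^3 − 2·(k+1)^2 + 3·(k+1) − 3 = k^3 + k^2 + 2k − 1.
This completes the inductive step, so g_n = n^3 − 2n^2 + 3n − 3 for all n ≥ 0.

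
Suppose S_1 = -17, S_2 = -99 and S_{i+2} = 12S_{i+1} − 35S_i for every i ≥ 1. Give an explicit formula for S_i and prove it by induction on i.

Claim: S_i = -7^i − 2·5^i.

Base cases: S_1 = -17 and -7^1 − 2·5^1 = -17; S_2 = -99 and -7^2 − 2·5^2 = -99.
Assume S_t = -7^t − 2·5^t for all 1 ≤ t ≤ j, where j ≥ 2.
Then S_{j+1} = 12S_j − 35S_{j−1} = 12·(-7^j − 2·5^j) − 35·(-7^{j−1} − 2·5^{j−1}) = -(12·7 − 35)7^{j−1} − 2·(12·5 − 35)5^{j−1} = -49·7^{j−1} − 50·5^{j−1} = -7^{j+1} − 2·5^{j+1}.
By strong induction, S_i = -7^i − 2·5^i for all i ≥ 1.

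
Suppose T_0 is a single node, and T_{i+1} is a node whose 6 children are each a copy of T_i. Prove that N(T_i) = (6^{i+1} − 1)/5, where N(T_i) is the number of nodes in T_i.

Base case: N(T_0) = 1, and (6^{0+1} − 1)/5 = 1.
Assume N(T_m) = (6^{m+1} − 1)/5.
Then N(T_{m+1}) = 1 + 6N(T_m) = 1 + 6·(6^{m+1} − 1)/5 = 1 + (6^{m+2} − 6)/5 = (5 + 6^{m+2} − 6)/5 = (6^{m+2} − 1)/5.
So the formula holds for m+1, and by induction N(T_i) = (6^{i+1} − 1)/5 for all i ≥ 0.

N(T_i) = (6^{i+1} − 1)/5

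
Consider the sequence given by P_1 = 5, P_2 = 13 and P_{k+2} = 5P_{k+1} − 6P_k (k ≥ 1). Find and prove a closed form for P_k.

Claim: P_k = 3^k + 2^k.

Base cases: P_1 = 5 and 3^1 + 2^1 = 5; P_2 = 13 and 3^2 + 2^2 = 13.
Assume P_i = 3^i + 2^i for all 1 ≤ i ≤ j, where j ≥ 2.
Then P_{j+1} = 5P_j − 6P_{j−1} = 5·(3^j + 2^j) − 6·(3^{j−1} + 2^{j−1}) = (5·3 − 6)3^{j−1} + (5·2 − 6)2^{j−1} = 9·3^{j−1} + 4·2^{j−1} = 3^{j+1} + 2^{j+1}.
So the formula holds for j+1, and by strong induction P_k = 3^k + 2^k for all k ≥ 1.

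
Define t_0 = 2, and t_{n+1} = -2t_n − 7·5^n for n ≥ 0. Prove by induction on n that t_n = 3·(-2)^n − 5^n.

Base case: t_0 = 2, and 3·(-2)^0 − 5^0 = 3 − 1 = 2.
Assume t_k = 3·(-2)^k − 5^k for some k ≥ 0.
Then t_{k+1} = -2t_k − 7·5^k = -2·(3·(-2)^k − 5^k) − 7·5^k = 3·(-2)^{k+1} + 2·5^k − 7·5^k = 3·(-2)^{k+1} − 5·5^k = 3·(-2)^{k+1} − 5^{k+1}.
Hence t_n = 3·(-2)^n − 5^n for every n ≥ 0, by induction.

t_n = 3·(-2)^n − 5^n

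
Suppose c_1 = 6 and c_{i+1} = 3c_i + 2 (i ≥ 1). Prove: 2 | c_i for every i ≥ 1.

Base case: c_1 = 6 = 2·3, so 2 | c_1.
Assume 2 | c_k, so c_k = 2t for some integer t.
Then c_{k+1} = 3c_k + 2 = 3·(2t) + 2 = 2(3t + 1), so 2 | c_{k+1}.
This completes the inductive step, so 2 | c_i for all i ≥ 1.

2 | c_i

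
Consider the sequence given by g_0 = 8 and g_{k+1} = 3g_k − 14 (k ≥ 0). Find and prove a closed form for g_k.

Claim: g_k = 3^k + 7.

Base case: g_0 = 8, and 3^0 + 7 = 1 + 7 = 8.
Assume g_j = 3^j + 7 for some j ≥ 0.
Then g_{j+1} = 3g_j − 14 = 3·(3^j + 7) − 14 = 3^{j+1} + 21 − 14 = 3^{j+1} + 7.
So the formula holds for j+1, and by induction g_k = 3^k + 7 for all k ≥ 0.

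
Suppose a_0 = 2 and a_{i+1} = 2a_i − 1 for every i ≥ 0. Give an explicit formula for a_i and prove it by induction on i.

Claim: a_i = 2^i + 1.

Base case: a_0 = 2, and 2^0 + 1 = 1 + 1 = 2.
Assume a_k = 2^k + 1 for some k ≥ 0.
Then a_{k+1} = 2a_k − 1 = 2·(2^k + 1) − 1 = 2^{k+1} + 2 − 1 = 2^{k+1} + 1.
By induction, a_i = 2^i + 1 for all i ≥ 0.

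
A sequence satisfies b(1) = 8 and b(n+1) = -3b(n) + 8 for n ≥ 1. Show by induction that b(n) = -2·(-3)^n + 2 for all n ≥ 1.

Base case: b(1) = 8, and -2·(-3)^1 + 2 = 6 + 2 = 8.
Assume b(j) = -2·(-3)^j + 2 for some j ≥ 1.
Then b(j+1) = -3b(j) + 8 = -3·(-2·(-3)^j + 2) + 8 = 6·(-3)^j − 6 + 8 = -2·(-3)^{j+1} + 2.
So the formula holds for j+1, and by induction b(n) = -2·(-3)^n + 2 for all n ≥ 1.

b(n) = -2·(-3)^n + 2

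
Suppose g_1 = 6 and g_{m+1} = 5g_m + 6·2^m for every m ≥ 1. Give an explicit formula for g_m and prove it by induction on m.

Claim: g_m = 2·5^m − 2·2^m.

Base case: g_1 = 6, and 2·5^1 − 2·2^1 = 10 − 4 = 6.
Assume g_j = 2·5^j − 2·2^j for some j ≥ 1.
Then g_{j+1} = 5g_j + 6·2^j = 5·(2·5^j − 2·2^j) + 6·2^j = 2·5^{j+1} − 10·2^j + 6·2^j = 2·5^{j+1} − 4·2^j = 2·5^{j+1} − 2·2^{j+1}.
Hence g_m = 2·5^m − 2·2^m for every m ≥ 1, by induction.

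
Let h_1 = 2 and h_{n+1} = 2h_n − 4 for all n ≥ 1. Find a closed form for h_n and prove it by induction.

Claim: h_n = -2^n + 4.

Base case: h_1 = 2, and -2^1 + 4 = -2 + 4 = 2.
Assume h_k = -2^k + 4 for some k ≥ 1.
Then h_{k+1} = 2h_k − 4 = 2·(-2^k + 4) − 4 = -2^{k+1} + 8 − 4 = -2^{k+1} + 4.
This completes the inductive step, so h_n = -2^n + 4 for all n ≥ 1.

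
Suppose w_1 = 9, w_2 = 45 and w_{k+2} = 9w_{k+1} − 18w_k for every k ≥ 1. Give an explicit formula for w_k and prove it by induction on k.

Claim: w_k = 6^k + 3^k.

Base cases: w_1 = 9 and 6^1 + 3^1 = 9; w_2 = 45 and 6^2 + 3^2 = 45.
Assume w_i = 6^i + 3^i for all 1 ≤ i ≤ j, where j ≥ 2.
Then w_{j+1} = 9w_j − 18w_{j−1} = 9·(6^j + 3^j) − 18·(6^{j−1} + 3^{j−1}) = (9·6 − 18)6^{j−1} + (9·3 − 18)3^{j−1} = 36·6^{j−1} + 9·3^{j−1} = 6^{j+1} + 3^{j+1}.
So the formula holds for j+1, and by strong induction w_k = 6^k + 3^k for all k ≥ 1.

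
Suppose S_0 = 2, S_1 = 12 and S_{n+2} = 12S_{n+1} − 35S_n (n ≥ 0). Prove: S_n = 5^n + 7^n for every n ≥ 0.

Base cases: S_0 = 2 and 5^0 + 7^0 = 2; S_1 = 12 and 5^1 + 7^1 = 12.
Assume S_j = 5^j + 7^j for all 0 ≤ j ≤ r, where r ≥ 1.
Then S_{r+1} = 12S_r − 35S_{r−1} = 12·(5^r + 7^r) − 35·(5^{r−1} + 7^{r−1}) = (12·5 − 35)5^{r−1} + (12·7 − 35)7^{r−1} = 25·5^{r−1} + 49·7^{r−1} = 5^{r+1} + 7^{r+1}.
Hence S_n = 5^n + 7^n for every n ≥ 0, by strong induction.

S_n = 5^n + 7^n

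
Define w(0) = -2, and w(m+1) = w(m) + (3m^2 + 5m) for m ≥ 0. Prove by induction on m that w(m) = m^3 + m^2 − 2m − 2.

Base case: w(0) = -2, and 0^3 + 0^2 − 2·0 − 2 = -2.
Assume w(r) = r^3 + r^2 − 2r − 2.
Then w(r+1) = w(r) + (3r^2 + 5r) = (r^3 + r^2 − 2r − 2) + (3r^2 + 5r) = r^3 + 4r^2 + 3r − 2,
and (r+1)^3 + (r+1)^2 − 2·(r+1) − 2 = r^3 + 4r^2 + 3r − 2.
This completes the inductive step, so w(m) = m^3 + m^2 − 2m − 2 for all m ≥ 0.

w(m) = m^3 + m^2 − 2m − 2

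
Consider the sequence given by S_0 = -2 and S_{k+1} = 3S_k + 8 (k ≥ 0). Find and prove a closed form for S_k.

Claim: S_k = 2·3^k − 4.

Base case: S_0 = -2, and 2·3^0 − 4 = 2 − 4 = -2.
Assume S_r = 2·3^r − 4 for some r ≥ 0.
Then S_{r+1} = 3S_r + 8 = 3·(2·3^r − 4) + 8 = 6·3^r − 12 + 8 = 2·3^{r+1} − 4.
So the formula holds for r+1, and by induction S_k = 2·3^k − 4 for all k ≥ 0.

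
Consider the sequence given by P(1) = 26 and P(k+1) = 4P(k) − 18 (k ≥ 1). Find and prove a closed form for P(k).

Claim: P(k) = 5·4^k + 6.

Base case: P(1) = 26, and 5·4^1 + 6 = 20 + 6 = 26.
Assume P(r) = 5·4^r + 6 for some r ≥ 1.
Then P(r+1) = 4P(r) − 18 = 4·(5·4^r + 6) − 18 = 20·4^r + 24 − 18 = 5·4^{r+1} + 6.
Hence P(k) = 5·4^k + 6 for every k ≥ 1, by induction.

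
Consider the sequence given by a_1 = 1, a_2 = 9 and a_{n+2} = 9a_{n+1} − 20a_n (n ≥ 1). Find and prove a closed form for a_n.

Claim: a_n = 5^n − 4^n.

Base cases: a_1 = 1 and 5^1 − 4^1 = 1; a_2 = 9 and 5^2 − 4^2 = 9.
Assume a_j = 5^j − 4^j for all 1 ≤ j ≤ r, where r ≥ 2.
Then a_{r+1} = 9a_r − 20a_{r−1} = 9·(5^r − 4^r) − 20·(5^{r−1} − 4^{r−1}) = (9·5 − 20)5^{r−1} − (9·4 − 20)4^{r−1} = 25·5^{r−1} − 16·4^{r−1} = 5^{r+1} − 4^{r+1}.
So the formula holds for r+1, and by strong induction a_n = 5^n − 4^n for all n ≥ 1.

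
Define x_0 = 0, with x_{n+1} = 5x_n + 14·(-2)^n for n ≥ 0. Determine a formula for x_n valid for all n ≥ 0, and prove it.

Claim: x_n = 2·5^n − 2·(-2)^n.

Base case: x_0 = 0, and 2·5^0 − 2·(-2)^0 = 2 − 2 = 0.
Assume x_k = 2·5^k − 2·(-2)^k for some k ≥ 0.
Then x_{k+1} = 5x_k + 14·(-2)^k = 5·(2·5^k − 2·(-2)^k) + 14·(-2)^k = 2·5^{k+1} − 10·(-2)^k + 14·(-2)^k = 2·5^{k+1} + 4·(-2)^k = 2·5^{k+1} − 2·(-2)^{k+1}.
So the formula holds for k+1, and by induction x_n = 2·5^n − 2·(-2)^n for all n ≥ 0.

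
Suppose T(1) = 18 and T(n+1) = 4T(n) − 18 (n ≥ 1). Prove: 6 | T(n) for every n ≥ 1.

Base case: T(1) = 18 = 6·3, so 6 | T(1).
Assume 6 | T(m), so T(m) = 6t for some integer t.
Then T(m+1) = 4T(m) − 18 = 4·(6t) − 18 = 6(4t − 3), so 6 | T(m+1).
So the property holds for m+1, and by induction 6 | T(n) for all n ≥ 1.

6 | T(n)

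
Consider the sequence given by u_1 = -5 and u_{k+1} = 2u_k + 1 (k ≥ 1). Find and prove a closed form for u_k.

Claim: u_k = -2^{k+1} − 1.

Base case: u_1 = -5, and -2^{1+1} − 1 = -4 − 1 = -5.
Assume u_r = -2^{r+1} − 1 for some r ≥ 1.
Then u_{r+1} = 2u_r + 1 = 2·(-2^{r+1} − 1) + 1 = -2^{r+2} − 2 + 1 = -2^{r+2} − 1.
So the formula holds for r+1, and by induction u_k = -2^{k+1} − 1 for all k ≥ 1.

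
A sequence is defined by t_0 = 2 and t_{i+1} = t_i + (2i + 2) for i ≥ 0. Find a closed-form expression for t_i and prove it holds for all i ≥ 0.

Claim: t_i = i^2 + i + 2.

Base case: t_0 = 2, and 0^2 + 0 + 2 = 2.
Assume t_k = k^2 + k + 2.
Then t_{k+1} = t_k + (2k + 2) = (k^2 + k + 2) + (2k + 2) = k^2 + 3k + 4,
and (k+1)^2 + (k+1) + 2 = k^2 + 3k + 4.
This completes the inductive step, so t_i = i^2 + i + 2 for all i ≥ 0.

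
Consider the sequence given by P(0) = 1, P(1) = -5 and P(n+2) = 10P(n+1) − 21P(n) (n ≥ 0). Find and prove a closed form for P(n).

Claim: P(n) = 3·3^n − 2·7^n.

Base cases: P(0) = 1 and 3·3^0 − 2·7^0 = 1; P(1) = -5 and 3·3^1 − 2·7^1 = -5.
Assume P(j) = 3·3^j − 2·7^j for all 0 ≤ j ≤ k, where k ≥ 1.
Then P(k+1) = 10P(k) − 21P(k−1) = 10·(3·3^k − 2·7^k) − 21·(3·3^{k−1} − 2·7^{k−1}) = 3·(10·3 − 21)3^{k−1} − 2·(10·7 − 21)7^{k−1} = 27·3^{k−1} − 98·7^{k−1} = 3·3^{k+1} − 2·7^{k+1}.
This completes the inductive step, so P(n) = 3·3^n − 2·7^n for all n ≥ 0.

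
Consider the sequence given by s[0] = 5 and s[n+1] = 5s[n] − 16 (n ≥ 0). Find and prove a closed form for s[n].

Claim: s[n] = 5^n + 4.

Base case: s[0] = 5, and 5^0 + 4 = 1 + 4 = 5.
Assume s[j] = 5^j + 4 for some j ≥ 0.
Then s[j+1] = 5s[j] − 16 = 5·(5^j + 4) − 16 = 5^{j+1} + 20 − 16 = 5^{j+1} + 4.
So the formula holds for j+1, and by induction s[n] = 5^n + 4 for all n ≥ 0.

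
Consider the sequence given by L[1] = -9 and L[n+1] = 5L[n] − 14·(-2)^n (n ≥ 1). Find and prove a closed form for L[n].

Claim: L[n] = -5^n + 2·(-2)^n.

Base case: L[1] = -9, and -5^1 + 2·(-2)^1 = -5 − 4 = -9.
Assume L[r] = -5^r + 2·(-2)^r for some r ≥ 1.
Then L[r+1] = 5L[r] − 14·(-2)^r = 5·(-5^r + 2·(-2)^r) − 14·(-2)^r = -5^{r+1} + 10·(-2)^r − 14·(-2)^r = -5^{r+1} − 4·(-2)^r = -5^{r+1} + 2·(-2)^{r+1}.
So the formula holds for r+1, and by induction L[n] = -5^n + 2·(-2)^n for all n ≥ 1.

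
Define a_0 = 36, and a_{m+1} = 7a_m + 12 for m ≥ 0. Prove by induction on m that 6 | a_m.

Base case: a_0 = 36 = 6·6, so 6 | a_0.
Assume 6 | a_j, so a_j = 6t for some integer t.
Then a_{j+1} = 7a_j + 12 = 7·(6t) + 12 = 6(7t + 2), so 6 | a_{j+1}.
By induction, 6 | a_m for all m ≥ 0.

6 | a_m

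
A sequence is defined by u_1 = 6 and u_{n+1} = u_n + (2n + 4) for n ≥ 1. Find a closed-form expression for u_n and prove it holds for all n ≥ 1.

Claim: u_n = n^2 + 3n + 2.

Base case: u_1 = 6, and 1^2 + 3·1 + 2 = 6.
Assume u_j = j^2 + 3j + 2.
Then u_{j+1} = u_j + (2j + 4) = (j^2 + 3j + 2) + (2j + 4) = j^2 + 5j + 6,
and (j+1)^2 + 3·(j+1) + 2 = j^2 + 5j + 6.
This completes the inductive step, so u_n = n^2 + 3n + 2 for all n ≥ 1.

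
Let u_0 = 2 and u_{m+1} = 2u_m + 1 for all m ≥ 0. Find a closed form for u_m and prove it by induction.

Claim: u_m = 3·2^m − 1.

Base case: u_0 = 2, and 3·2^0 − 1 = 3 − 1 = 2.
Assume u_j = 3·2^j − 1 for some j ≥ 0.
Then u_{j+1} = 2u_j + 1 = 2·(3·2^j − 1) + 1 = 6·2^j − 2 + 1 = 3·2^{j+1} − 1.
This completes the inductive step, so u_m = 3·2^m − 1 for all m ≥ 0.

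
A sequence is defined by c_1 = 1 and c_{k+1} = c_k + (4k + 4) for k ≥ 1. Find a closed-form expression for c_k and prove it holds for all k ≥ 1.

Claim: c_k = 2k^2 + 2k − 3.

Base case: c_1 = 1, and 2·1^2 + 2·1 − 3 = 1.
Assume c_m = 2m^2 + 2m − 3.
Then c_{m+1} = c_m + (4m + 4) = (2m^2 + 2m − 3) + (4m + 4) = 2m^2 + 6m + 1,
and 2·(m+1)^2 + 2·(m+1) − 3 = 2m^2 + 6m + 1.
By induction, c_k = 2k^2 + 2k − 3 for all k ≥ 1.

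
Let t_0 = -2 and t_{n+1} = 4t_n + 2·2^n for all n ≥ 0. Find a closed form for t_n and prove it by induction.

Claim: t_n = -4^n − 2^n.

Base case: t_0 = -2, and -4^0 − 2^0 = -1 − 1 = -2.
Assume t_m = -4^m − 2^m for some m ≥ 0.
Then t_{m+1} = 4t_m + 2·2^m = 4·(-4^m − 2^m) + 2·2^m = -4^{m+1} − 4·2^m + 2·2^m = -4^{m+1} − 2·2^m = -4^{m+1} − 2^{m+1}.
Hence t_n = -4^n − 2^n for every n ≥ 0, by induction.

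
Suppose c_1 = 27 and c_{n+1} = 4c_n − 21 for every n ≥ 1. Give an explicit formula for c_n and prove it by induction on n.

Claim: c_n = 5·4^n + 7.

Base case: c_1 = 27, and 5·4^1 + 7 = 20 + 7 = 27.
Assume c_r = 5·4^r + 7 for some r ≥ 1.
Then c_{r+1} = 4c_r − 21 = 4·(5·4^r + 7) − 21 = 20·4^r + 28 − 21 = 5·4^{r+1} + 7.
This completes the inductive step, so c_n = 5·4^n + 7 for all n ≥ 1.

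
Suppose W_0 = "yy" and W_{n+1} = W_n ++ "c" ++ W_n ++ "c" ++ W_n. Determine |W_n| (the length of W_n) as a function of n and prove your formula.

Claim: |W_n| = 3^{n+1} − 1.

Base case: |W_0| = 2, and 3^{0+1} − 1 = 2.
Assume |W_j| = 3^{j+1} − 1.
Then |W_{j+1}| = 3|W_j| + 2 = 3(3^{j+1} − 1) + 2 = 3^{j+2} − 3 + 2 = 3^{j+2} − 1.
By induction, |W_n| = 3^{n+1} − 1 for all n ≥ 0.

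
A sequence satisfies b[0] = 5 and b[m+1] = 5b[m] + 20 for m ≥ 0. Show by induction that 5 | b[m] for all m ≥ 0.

Base case: b[0] = 5 = 5·1, so 5 | b[0].
Assume 5 | b[k], so b[k] = 5t for some integer t.
Then b[k+1] = 5b[k] + 20 = 5·(5t) + 20 = 5(5t + 4), so 5 | b[k+1].
This completes the inductive step, so 5 | b[m] for all m ≥ 0.

5 | b[m]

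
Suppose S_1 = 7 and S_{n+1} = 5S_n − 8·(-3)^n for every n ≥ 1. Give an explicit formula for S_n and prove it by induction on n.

Claim: S_n = 2·5^n + (-3)^n.

Base case: S_1 = 7, and 2·5^1 + (-3)^1 = 10 − 3 = 7.
Assume S_k = 2·5^k + (-3)^k for some k ≥ 1.
Then S_{k+1} = 5S_k − 8·(-3)^k = 5·(2·5^k + (-3)^k) − 8·(-3)^k = 2·5^{k+1} + 5·(-3)^k − 8·(-3)^k = 2·5^{k+1} − 3·(-3)^k = 2·5^{k+1} + (-3)^{k+1}.
Hence S_n = 2·5^n + (-3)^n for every n ≥ 1, by induction.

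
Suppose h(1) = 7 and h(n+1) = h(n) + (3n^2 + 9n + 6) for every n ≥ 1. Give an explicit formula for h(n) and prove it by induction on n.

Claim: h(n) = n^3 + 3n^2 + 2n + 1.

Base case: h(1) = 7, and 1^3 + 3·1^2 + 2·1 + 1 = 7.
Assume h(r) = r^3 + 3r^2 + 2r + 1.
Then h(r+1) = h(r) + (3r^2 + 9r + 6) = (r^3 + 3r^2 + 2r + 1) + (3r^2 + 9r + 6) = r^3 + 6r^2 + 11r + 7,
and (r+1)^3 + 3·(r+1)^2 + 2·(r+1) + 1 = r^3 + 6r^2 + 11r + 7.
This completes the inductive step, so h(n) = n^3 + 3n^2 + 2n + 1 for all n ≥ 1.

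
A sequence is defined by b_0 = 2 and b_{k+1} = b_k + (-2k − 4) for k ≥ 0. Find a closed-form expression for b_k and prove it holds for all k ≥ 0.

Claim: b_k = -k^2 − 3k + 2.

Base case: b_0 = 2, and -0^2 − 3·0 + 2 = 2.
Assume b_m = -m^2 − 3m + 2.
Then b_{m+1} = b_m + (-2m − 4) = (-m^2 − 3m + 2) + (-2m − 4) = -m^2 − 5m − 2,
and -(m+1)^2 − 3·(m+1) + 2 = -m^2 − 5m − 2.
By induction, b_k = -k^2 − 3k + 2 for all k ≥ 0.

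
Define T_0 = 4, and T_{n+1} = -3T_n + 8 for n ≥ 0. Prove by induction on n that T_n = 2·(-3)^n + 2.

Base case: T_0 = 4, and 2·(-3)^0 + 2 = 2 + 2 = 4.
Assume T_j = 2·(-3)^j + 2 for some j ≥ 0.
Then T_{j+1} = -3T_j + 8 = -3·(2·(-3)^j + 2) + 8 = -6·(-3)^j − 6 + 8 = 2·(-3)^{j+1} + 2.
Hence T_n = 2·(-3)^n + 2 for every n ≥ 0, by induction.

T_n = 2·(-3)^n + 2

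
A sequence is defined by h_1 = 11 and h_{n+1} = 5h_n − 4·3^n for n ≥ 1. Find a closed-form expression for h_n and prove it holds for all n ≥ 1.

Claim: h_n = 5^n + 2·3^n.

Base case: h_1 = 11, and 5^1 + 2·3^1 = 5 + 6 = 11.
Assume h_m = 5^m + 2·3^m for some m ≥ 1.
Then h_{m+1} = 5h_m − 4·3^m = 5·(5^m + 2·3^m) − 4·3^m = 5^{m+1} + 10·3^m − 4·3^m = 5^{m+1} + 6·3^m = 5^{m+1} + 2·3^{m+1}.
By induction, h_n = 5^n + 2·3^n for all n ≥ 1.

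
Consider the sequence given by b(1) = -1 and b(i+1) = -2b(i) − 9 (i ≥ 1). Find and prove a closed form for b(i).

Claim: b(i) = -(-2)^i − 3.

Base case: b(1) = -1, and -(-2)^1 − 3 = 2 − 3 = -1.
Assume b(m) = -(-2)^m − 3 for some m ≥ 1.
Then b(m+1) = -2b(m) − 9 = -2·(-(-2)^m − 3) − 9 = 2·(-2)^m + 6 − 9 = -(-2)^{m+1} − 3.
Hence b(i) = -(-2)^i − 3 for every i ≥ 1, by induction.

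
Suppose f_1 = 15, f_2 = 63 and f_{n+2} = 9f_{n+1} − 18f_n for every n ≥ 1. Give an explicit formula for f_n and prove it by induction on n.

Claim: f_n = 3·3^n + 6^n.

Base cases: f_1 = 15 and 3·3^1 + 6^1 = 15; f_2 = 63 and 3·3^2 + 6^2 = 63.
Assume f_j = 3·3^j + 6^j for all 1 ≤ j ≤ k, where k ≥ 2.
Then f_{k+1} = 9f_k − 18f_{k−1} = 9·(3·3^k + 6^k) − 18·(3·3^{k−1} + 6^{k−1}) = 3·(9·3 − 18)3^{k−1} + (9·6 − 18)6^{k−1} = 27·3^{k−1} + 36·6^{k−1} = 3·3^{k+1} + 6^{k+1}.
This completes the inductive step, so f_n = 3·3^n + 6^n for all n ≥ 1.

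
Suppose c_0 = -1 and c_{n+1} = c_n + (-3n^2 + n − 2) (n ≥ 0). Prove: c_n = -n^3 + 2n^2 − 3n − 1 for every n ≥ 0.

Base case: c_0 = -1, and -0^3 + 2·0^2 − 3·0 − 1 = -1.
Assume c_r = -r^3 + 2r^2 − 3r − 1.
Then c_{r+1} = c_r + (-3r^2 + r − 2) = (-r^3 + 2r^2 − 3r − 1) + (-3r^2 + r − 2) = -r^3 − r^2 − 2r − 3,
and -(r+1)^3 + 2·(r+1)^2 − 3·(r+1) − 1 = -r^3 − r^2 − 2r − 3.
By induction, c_n = -n^3 + 2n^2 − 3n − 1 for all n ≥ 0.

c_n = -n^3 + 2n^2 − 3n − 1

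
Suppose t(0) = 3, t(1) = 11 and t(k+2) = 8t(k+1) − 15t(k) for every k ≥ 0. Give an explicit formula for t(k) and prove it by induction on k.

Claim: t(k) = 5^k + 2·3^k.

Base cases: t(0) = 3 and 5^0 + 2·3^0 = 3; t(1) = 11 and 5^1 + 2·3^1 = 11.
Assume t(j) = 5^j + 2·3^j for all 0 ≤ j ≤ r, where r ≥ 1.
Then t(r+1) = 8t(r) − 15t(r−1) = 8·(5^r + 2·3^r) − 15·(5^{r−1} + 2·3^{r−1}) = (8·5 − 15)5^{r−1} + 2·(8·3 − 15)3^{r−1} = 25·5^{r−1} + 18·3^{r−1} = 5^{r+1} + 2·3^{r+1}.
So the formula holds for r+1, and by strong induction t(k) = 5^k + 2·3^k for all k ≥ 0.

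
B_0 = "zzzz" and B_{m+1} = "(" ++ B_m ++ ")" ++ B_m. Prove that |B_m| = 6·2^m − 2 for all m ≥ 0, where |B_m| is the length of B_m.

Base case: |B_0| = 4, and 6·2^0 − 2 = 4.
Assume |B_j| = 6·2^j − 2.
Then |B_{j+1}| = 1 + |B_j| + 1 + |B_j| = 2|B_j| + 2 = 2(6·2^j − 2) + 2 = 6·2^{j+1} − 4 + 2 = 6·2^{j+1} − 2.
So the formula holds for j+1, and by induction |B_m| = 6·2^m − 2 for all m ≥ 0.

|B_m| = 6·2^m − 2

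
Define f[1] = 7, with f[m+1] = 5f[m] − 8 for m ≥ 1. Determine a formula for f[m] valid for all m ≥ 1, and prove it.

Claim: f[m] = 5^m + 2.

Base case: f[1] = 7, and 5^1 + 2 = 5 + 2 = 7.
Assume f[k] = 5^k + 2 for some k ≥ 1.
Then f[k+1] = 5f[k] − 8 = 5·(5^k + 2) − 8 = 5^{k+1} + 10 − 8 = 5^{k+1} + 2.
This completes the inductive step, so f[m] = 5^m + 2 for all m ≥ 1.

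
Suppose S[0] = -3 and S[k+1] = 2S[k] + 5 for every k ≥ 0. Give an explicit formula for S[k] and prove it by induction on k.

Claim: S[k] = 2^{k+1} − 5.

Base case: S[0] = -3, and 2^{0+1} − 5 = 2 − 5 = -3.
Assume S[r] = 2^{r+1} − 5 for some r ≥ 0.
Then S[r+1] = 2S[r] + 5 = 2·(2^{r+1} − 5) + 5 = 2^{r+2} − 10 + 5 = 2^{r+2} − 5.
This completes the inductive step, so S[k] = 2^{k+1} − 5 for all k ≥ 0.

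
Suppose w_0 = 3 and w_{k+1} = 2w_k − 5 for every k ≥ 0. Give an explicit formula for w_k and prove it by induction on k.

Claim: w_k = -2^{k+1} + 5.

Base case: w_0 = 3, and -2^{0+1} + 5 = -2 + 5 = 3.
Assume w_j = -2^{j+1} + 5 for some j ≥ 0.
Then w_{j+1} = 2w_j − 5 = 2·(-2^{j+1} + 5) − 5 = -2^{j+2} + 10 − 5 = -2^{j+2} + 5.
This completes the inductive step, so w_k = -2^{k+1} + 5 for all k ≥ 0.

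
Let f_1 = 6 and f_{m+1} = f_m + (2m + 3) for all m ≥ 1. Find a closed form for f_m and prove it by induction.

Claim: f_m = m^2 + 2m + 3.

Base case: f_1 = 6, and 1^2 + 2·1 + 3 = 6.
Assume f_j = j^2 + 2j + 3.
Then f_{j+1} = f_j + (2j + 3) = (j^2 + 2j + 3) + (2j + 3) = j^2 + 4j + 6,
and (j+1)^2 + 2·(j+1) + 3 = j^2 + 4j + 6.
By induction, f_m = m^2 + 2m + 3 for all m ≥ 1.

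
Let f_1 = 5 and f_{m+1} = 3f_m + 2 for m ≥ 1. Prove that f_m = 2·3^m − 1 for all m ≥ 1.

Base case: f_1 = 5, and 2·3^1 − 1 = 6 − 1 = 5.
Assume f_r = 2·3^r − 1 for some r ≥ 1.
Then f_{r+1} = 3f_r + 2 = 3·(2·3^r − 1) + 2 = 6·3^r − 3 + 2 = 2·3^{r+1} − 1.
By induction, f_m = 2·3^m − 1 for all m ≥ 1.

f_m = 2·3^m − 1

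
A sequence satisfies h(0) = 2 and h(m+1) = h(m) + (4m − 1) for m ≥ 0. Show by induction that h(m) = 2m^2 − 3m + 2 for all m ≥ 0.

Base case: h(0) = 2, and 2·0^2 − 3·0 + 2 = 2.
Assume h(j) = 2j^2 − 3j + 2.
Then h(j+1) = h(j) + (4j − 1) = (2j^2 − 3j + 2) + (4j − 1) = 2j^2 + j + 1,
and 2·(j+1)^2 − 3·(j+1) + 2 = 2j^2 + j + 1.
This completes the inductive step, so h(m) = 2m^2 − 3m + 2 for all m ≥ 0.

h(m) = 2m^2 − 3m + 2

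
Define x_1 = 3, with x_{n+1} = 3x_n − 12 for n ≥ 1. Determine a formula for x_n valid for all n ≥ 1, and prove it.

Claim: x_n = -3^n + 6.

Base case: x_1 = 3, and -3^1 + 6 = -3 + 6 = 3.
Assume x_m = -3^m + 6 for some m ≥ 1.
Then x_{m+1} = 3x_m − 12 = 3·(-3^m + 6) − 12 = -3^{m+1} + 18 − 12 = -3^{m+1} + 6.
This completes the inductive step, so x_n = -3^n + 6 for all n ≥ 1.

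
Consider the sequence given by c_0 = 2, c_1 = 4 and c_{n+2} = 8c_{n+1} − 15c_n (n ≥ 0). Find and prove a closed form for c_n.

Claim: c_n = 3·3^n − 5^n.

Base cases: c_0 = 2 and 3·3^0 − 5^0 = 2; c_1 = 4 and 3·3^1 − 5^1 = 4.
Assume c_i = 3·3^i − 5^i for all 0 ≤ i ≤ j, where j ≥ 1.
Then c_{j+1} = 8c_j − 15c_{j−1} = 8·(3·3^j − 5^j) − 15·(3·3^{j−1} − 5^{j−1}) = 3·(8·3 − 15)3^{j−1} − (8·5 − 15)5^{j−1} = 27·3^{j−1} − 25·5^{j−1} = 3·3^{j+1} − 5^{j+1}.
Hence c_n = 3·3^n − 5^n for every n ≥ 0, by strong induction.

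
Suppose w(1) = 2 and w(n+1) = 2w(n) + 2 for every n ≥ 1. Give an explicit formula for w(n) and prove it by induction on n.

Claim: w(n) = 2^{n+1} − 2.

Base case: w(1) = 2, and 2^{1+1} − 2 = 4 − 2 = 2.
Assume w(m) = 2^{m+1} − 2 for some m ≥ 1.
Then w(m+1) = 2w(m) + 2 = 2·(2^{m+1} − 2) + 2 = 2^{m+2} − 4 + 2 = 2^{m+2} − 2.
Hence w(n) = 2^{n+1} − 2 for every n ≥ 1, by induction.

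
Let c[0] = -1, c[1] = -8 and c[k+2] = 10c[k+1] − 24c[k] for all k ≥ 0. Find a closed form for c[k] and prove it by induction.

Claim: c[k] = 4^k − 2·6^k.

Base cases: c[0] = -1 and 4^0 − 2·6^0 = -1; c[1] = -8 and 4^1 − 2·6^1 = -8.
Assume c[j] = 4^j − 2·6^j for all 0 ≤ j ≤ m, where m ≥ 1.
Then c[m+1] = 10c[m] − 24c[m−1] = 10·(4^m − 2·6^m) − 24·(4^{m−1} − 2·6^{m−1}) = (10·4 − 24)4^{m−1} − 2·(10·6 − 24)6^{m−1} = 16·4^{m−1} − 72·6^{m−1} = 4^{m+1} − 2·6^{m+1}.
So the formula holds for m+1, and by strong induction c[k] = 4^k − 2·6^k for all k ≥ 0.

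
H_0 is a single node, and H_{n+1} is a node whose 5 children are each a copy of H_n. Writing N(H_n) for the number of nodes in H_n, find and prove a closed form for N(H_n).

Claim: N(H_n) = (5^{n+1} − 1)/4.

Base case: N(H_0) = 1, and (5^{0+1} − 1)/4 = 1.
Assume N(H_k) = (5^{k+1} − 1)/4.
Then N(H_{k+1}) = 1 + 5N(H_k) = 1 + 5·(5^{k+1} − 1)/4 = 1 + (5^{k+2} − 5)/4 = (4 + 5^{k+2} − 5)/4 = (5^{k+2} − 1)/4.
So the formula holds for k+1, and by induction N(H_n) = (5^{n+1} − 1)/4 for all n ≥ 0.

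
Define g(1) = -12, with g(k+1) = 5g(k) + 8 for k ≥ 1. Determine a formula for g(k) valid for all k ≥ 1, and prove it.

Claim: g(k) = -2·5^k − 2.

Base case: g(1) = -12, and -2·5^1 − 2 = -10 − 2 = -12.
Assume g(j) = -2·5^j − 2 for some j ≥ 1.
Then g(j+1) = 5g(j) + 8 = 5·(-2·5^j − 2) + 8 = -10·5^j − 10 + 8 = -2·5^{j+1} − 2.
So the formula holds for j+1, and by induction g(k) = -2·5^k − 2 for all k ≥ 1.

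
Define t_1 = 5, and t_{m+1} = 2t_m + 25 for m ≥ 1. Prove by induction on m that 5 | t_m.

Base case: t_1 = 5 = 5·1, so 5 | t_1.
Assume 5 | t_r, so t_r = 5s for some integer s.
Then t_{r+1} = 2t_r + 25 = 2·(5s) + 25 = 5(2s + 5), so 5 | t_{r+1}.
Hence 5 | t_m for every m ≥ 1, by induction.

5 | t_m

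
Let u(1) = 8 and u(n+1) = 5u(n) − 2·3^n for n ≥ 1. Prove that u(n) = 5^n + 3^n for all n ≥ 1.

Base case: u(1) = 8, and 5^1 + 3^1 = 5 + 3 = 8.
Assume u(k) = 5^k + 3^k for some k ≥ 1.
Then u(k+1) = 5u(k) − 2·3^k = 5·(5^k + 3^k) − 2·3^k = 5^{k+1} + 5·3^k − 2·3^k = 5^{k+1} + 3·3^k = 5^{k+1} + 3^{k+1}.
Hence u(n) = 5^n + 3^n for every n ≥ 1, by induction.

u(n) = 5^n + 3^n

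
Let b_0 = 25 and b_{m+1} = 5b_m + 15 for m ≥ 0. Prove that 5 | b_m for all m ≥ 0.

Base case: b_0 = 25 = 5·5, so 5 | b_0.
Assume 5 | b_j, so b_j = 5t for some integer t.
Then b_{j+1} = 5b_j + 15 = 5·(5t) + 15 = 5(5t + 3), so 5 | b_{j+1}.
So the property holds for j+1, and by induction 5 | b_m for all m ≥ 0.

5 | b_m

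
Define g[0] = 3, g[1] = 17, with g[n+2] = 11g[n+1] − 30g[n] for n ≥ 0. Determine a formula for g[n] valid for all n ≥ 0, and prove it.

Claim: g[n] = 2·6^n + 5^n.

Base cases: g[0] = 3 and 2·6^0 + 5^0 = 3; g[1] = 17 and 2·6^1 + 5^1 = 17.
Assume g[j] = 2·6^j + 5^j for all 0 ≤ j ≤ r, where r ≥ 1.
Then g[r+1] = 11g[r] − 30g[r−1] = 11·(2·6^r + 5^r) − 30·(2·6^{r−1} + 5^{r−1}) = 2·(11·6 − 30)6^{r−1} + (11·5 − 30)5^{r−1} = 72·6^{r−1} + 25·5^{r−1} = 2·6^{r+1} + 5^{r+1}.
By strong induction, g[n] = 2·6^n + 5^n for all n ≥ 0.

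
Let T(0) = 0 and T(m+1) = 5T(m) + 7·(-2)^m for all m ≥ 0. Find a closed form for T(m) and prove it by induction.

Claim: T(m) = 5^m − (-2)^m.

Base case: T(0) = 0, and 5^0 − (-2)^0 = 1 − 1 = 0.
Assume T(k) = 5^k − (-2)^k for some k ≥ 0.
Then T(k+1) = 5T(k) + 7·(-2)^k = 5·(5^k − (-2)^k) + 7·(-2)^k = 5^{k+1} − 5·(-2)^k + 7·(-2)^k = 5^{k+1} + 2·(-2)^k = 5^{k+1} − (-2)^{k+1}.
By induction, T(m) = 5^m − (-2)^m for all m ≥ 0.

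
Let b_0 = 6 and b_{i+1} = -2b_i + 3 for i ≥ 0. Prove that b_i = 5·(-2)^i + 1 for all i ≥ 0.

Base case: b_0 = 6, and 5·(-2)^0 + 1 = 5 + 1 = 6.
Assume b_k = 5·(-2)^k + 1 for some k ≥ 0.
Then b_{k+1} = -2b_k + 3 = -2·(5·(-2)^k + 1) + 3 = -10·(-2)^k − 2 + 3 = 5·(-2)^{k+1} + 1.
This completes the inductive step, so b_i = 5·(-2)^i + 1 for all i ≥ 0.

b_i = 5·(-2)^i + 1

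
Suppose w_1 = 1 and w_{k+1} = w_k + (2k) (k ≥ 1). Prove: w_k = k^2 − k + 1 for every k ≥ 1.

Base case: w_1 = 1, and 1^2 − 1 + 1 = 1.
Assume w_r = r^2 − r + 1.
Then w_{r+1} = w_r + (2r) = (r^2 − r + 1) + (2r) = r^2 + r + 1,
and (r+1)^2 − (r+1) + 1 = r^2 + r + 1.
By induction, w_k = k^2 − k + 1 for all k ≥ 1.

w_k = k^2 − k + 1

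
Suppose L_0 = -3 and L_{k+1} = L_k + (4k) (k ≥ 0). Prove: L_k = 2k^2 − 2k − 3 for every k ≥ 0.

Base case: L_0 = -3, and 2·0^2 − 2·0 − 3 = -3.
Assume L_j = 2j^2 − 2j − 3.
Then L_{j+1} = L_j + (4j) = (2j^2 − 2j − 3) + (4j) = 2j^2 + 2j − 3,
and 2·(j+1)^2 − 2·(j+1) − 3 = 2j^2 + 2j − 3.
Hence L_k = 2k^2 − 2k − 3 for every k ≥ 0, by induction.

L_k = 2k^2 − 2k − 3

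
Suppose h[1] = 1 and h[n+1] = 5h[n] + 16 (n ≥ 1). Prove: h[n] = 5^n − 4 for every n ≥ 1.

Base case: h[1] = 1, and 5^1 − 4 = 5 − 4 = 1.
Assume h[j] = 5^j − 4 for some j ≥ 1.
Then h[j+1] = 5h[j] + 16 = 5·(5^j − 4) + 16 = 5^{j+1} − 20 + 16 = 5^{j+1} − 4.
So the formula holds for j+1, and by induction h[n] = 5^n − 4 for all n ≥ 1.

h[n] = 5^n − 4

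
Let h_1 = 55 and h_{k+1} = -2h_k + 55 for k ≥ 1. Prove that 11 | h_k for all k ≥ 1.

Base case: h_1 = 55 = 11·5, so 11 | h_1.
Assume 11 | h_m, so h_m = 11t for some integer t.
Then h_{m+1} = -2h_m + 55 = -2·(11t) + 55 = 11(-2t + 5), so 11 | h_{m+1}.
By induction, 11 | h_k for all k ≥ 1.

11 | h_k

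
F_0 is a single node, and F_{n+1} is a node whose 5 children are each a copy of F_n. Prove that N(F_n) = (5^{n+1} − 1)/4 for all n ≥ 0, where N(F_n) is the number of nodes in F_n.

Base case: N(F_0) = 1, and (5^{0+1} − 1)/4 = 1.
Assume N(F_r) = (5^{r+1} − 1)/4.
Then N(F_{r+1}) = 1 + 5N(F_r) = 1 + 5·(5^{r+1} − 1)/4 = 1 + (5^{r+2} − 5)/4 = (4 + 5^{r+2} − 5)/4 = (5^{r+2} − 1)/4.
So the formula holds for r+1, and by induction N(F_n) = (5^{n+1} − 1)/4 for all n ≥ 0.

N(F_n) = (5^{n+1} − 1)/4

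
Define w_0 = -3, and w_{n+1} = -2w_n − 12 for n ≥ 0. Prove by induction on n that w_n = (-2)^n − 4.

Base case: w_0 = -3, and (-2)^0 − 4 = 1 − 4 = -3.
Assume w_k = (-2)^k − 4 for some k ≥ 0.
Then w_{k+1} = -2w_k − 12 = -2·((-2)^k − 4) − 12 = -2·(-2)^k + 8 − 12 = (-2)^{k+1} − 4.
So the formula holds for k+1, and by induction w_n = (-2)^n − 4 for all n ≥ 0.

w_n = (-2)^n − 4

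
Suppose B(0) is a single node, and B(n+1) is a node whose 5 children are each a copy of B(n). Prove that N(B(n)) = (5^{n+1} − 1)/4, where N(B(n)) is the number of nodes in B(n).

Base case: N(B(0)) = 1, and (5^{0+1} − 1)/4 = 1.
Assume N(B(j)) = (5^{j+1} − 1)/4.
Then N(B(j+1)) = 1 + 5N(B(j)) = 1 + 5·(5^{j+1} − 1)/4 = 1 + (5^{j+2} − 5)/4 = (4 + 5^{j+2} − 5)/4 = (5^{j+2} − 1)/4.
By induction, N(B(n)) = (5^{n+1} − 1)/4 for all n ≥ 0.

N(B(n)) = (5^{n+1} − 1)/4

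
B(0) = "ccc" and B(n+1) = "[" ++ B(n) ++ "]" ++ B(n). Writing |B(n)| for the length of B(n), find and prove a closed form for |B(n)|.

Claim: |B(n)| = 5·2^n − 2.

Base case: |B(0)| = 3, and 5·2^0 − 2 = 3.
Assume |B(r)| = 5·2^r − 2.
Then |B(r+1)| = 1 + |B(r)| + 1 + |B(r)| = 2|B(r)| + 2 = 2(5·2^r − 2) + 2 = 5·2^{r+1} − 4 + 2 = 5·2^{r+1} − 2.
By induction, |B(n)| = 5·2^n − 2 for all n ≥ 0.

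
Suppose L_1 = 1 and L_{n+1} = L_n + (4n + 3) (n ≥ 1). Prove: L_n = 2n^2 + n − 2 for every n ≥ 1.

Base case: L_1 = 1, and 2·1^2 + 1 − 2 = 1.
Assume L_j = 2j^2 + j − 2.
Then L_{j+1} = L_j + (4j + 3) = (2j^2 + j − 2) + (4j + 3) = 2j^2 + 5j + 1,
and 2·(j+1)^2 + (j+1) − 2 = 2j^2 + 5j + 1.
This completes the inductive step, so L_n = 2n^2 + n − 2 for all n ≥ 1.

L_n = 2n^2 + n − 2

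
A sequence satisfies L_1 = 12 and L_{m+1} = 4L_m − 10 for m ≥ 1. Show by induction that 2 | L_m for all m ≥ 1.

Base case: L_1 = 12 = 2·6, so 2 | L_1.
Assume 2 | L_j, so L_j = 2t for some integer t.
Then L_{j+1} = 4L_j − 10 = 4·(2t) − 10 = 2(4t − 5), so 2 | L_{j+1}.
Hence 2 | L_m for every m ≥ 1, by induction.

2 | L_m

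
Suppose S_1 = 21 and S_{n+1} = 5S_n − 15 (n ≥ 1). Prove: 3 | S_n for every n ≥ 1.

Base case: S_1 = 21 = 3·7, so 3 | S_1.
Assume 3 | S_j, so S_j = 3t for some integer t.
Then S_{j+1} = 5S_j − 15 = 5·(3t) − 15 = 3(5t − 5), so 3 | S_{j+1}.
This completes the inductive step, so 3 | S_n for all n ≥ 1.

3 | S_n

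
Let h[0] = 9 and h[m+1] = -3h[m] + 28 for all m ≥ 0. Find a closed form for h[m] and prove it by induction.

Claim: h[m] = 2·(-3)^m + 7.

Base case: h[0] = 9, and 2·(-3)^0 + 7 = 2 + 7 = 9.
Assume h[k] = 2·(-3)^k + 7 for some k ≥ 0.
Then h[k+1] = -3h[k] + 28 = -3·(2·(-3)^k + 7) + 28 = -6·(-3)^k − 21 + 28 = 2·(-3)^{k+1} + 7.
This completes the inductive step, so h[m] = 2·(-3)^m + 7 for all m ≥ 0.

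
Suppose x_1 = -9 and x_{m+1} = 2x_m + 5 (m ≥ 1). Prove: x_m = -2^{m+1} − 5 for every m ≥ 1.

Base case: x_1 = -9, and -2^{1+1} − 5 = -4 − 5 = -9.
Assume x_j = -2^{j+1} − 5 for some j ≥ 1.
Then x_{j+1} = 2x_j + 5 = 2·(-2^{j+1} − 5) + 5 = -2^{j+2} − 10 + 5 = -2^{j+2} − 5.
So the formula holds for j+1, and by induction x_m = -2^{m+1} − 5 for all m ≥ 1.

x_m = -2^{m+1} − 5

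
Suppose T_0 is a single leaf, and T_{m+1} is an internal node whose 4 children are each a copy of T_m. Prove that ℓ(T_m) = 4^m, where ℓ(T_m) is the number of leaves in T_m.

Base case: ℓ(T_0) = 1, and 4^0 = 1.
Assume ℓ(T_j) = 4^j.
Then ℓ(T_{j+1}) = 4·ℓ(T_j) = 4·4^j = 4^{j+1}.
So the formula holds for j+1, and by induction ℓ(T_m) = 4^m for all m ≥ 0.

ℓ(T_m) = 4^m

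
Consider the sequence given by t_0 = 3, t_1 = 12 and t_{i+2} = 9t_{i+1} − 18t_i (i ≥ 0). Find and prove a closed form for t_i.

Claim: t_i = 6^i + 2·3^i.

Base cases: t_0 = 3 and 6^0 + 2·3^0 = 3; t_1 = 12 and 6^1 + 2·3^1 = 12.
Assume t_j = 6^j + 2·3^j for all 0 ≤ j ≤ k, where k ≥ 1.
Then t_{k+1} = 9t_k − 18t_{k−1} = 9·(6^k + 2·3^k) − 18·(6^{k−1} + 2·3^{k−1}) = (9·6 − 18)6^{k−1} + 2·(9·3 − 18)3^{k−1} = 36·6^{k−1} + 18·3^{k−1} = 6^{k+1} + 2·3^{k+1}.
By strong induction, t_i = 6^i + 2·3^i for all i ≥ 0.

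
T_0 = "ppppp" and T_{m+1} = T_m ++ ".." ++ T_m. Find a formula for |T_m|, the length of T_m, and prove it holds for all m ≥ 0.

Claim: |T_m| = 7·2^m − 2.

Base case: |T_0| = 5, and 7·2^0 − 2 = 5.
Assume |T_j| = 7·2^j − 2.
Then |T_{j+1}| = |T_j| + 2 + |T_j| = 2|T_j| + 2 = 2(7·2^j − 2) + 2 = 7·2^{j+1} − 4 + 2 = 7·2^{j+1} − 2.
This completes the inductive step, so |T_m| = 7·2^m − 2 for all m ≥ 0.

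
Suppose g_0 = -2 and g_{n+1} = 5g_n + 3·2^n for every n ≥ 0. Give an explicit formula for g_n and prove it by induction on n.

Claim: g_n = -5^n − 2^n.

Base case: g_0 = -2, and -5^0 − 2^0 = -1 − 1 = -2.
Assume g_j = -5^j − 2^j for some j ≥ 0.
Then g_{j+1} = 5g_j + 3·2^j = 5·(-5^j − 2^j) + 3·2^j = -5^{j+1} − 5·2^j + 3·2^j = -5^{j+1} − 2·2^j = -5^{j+1} − 2^{j+1}.
By induction, g_n = -5^n − 2^n for all n ≥ 0.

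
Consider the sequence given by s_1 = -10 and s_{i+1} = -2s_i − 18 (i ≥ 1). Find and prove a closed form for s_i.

Claim: s_i = 2·(-2)^i − 6.

Base case: s_1 = -10, and 2·(-2)^1 − 6 = -4 − 6 = -10.
Assume s_j = 2·(-2)^j − 6 for some j ≥ 1.
Then s_{j+1} = -2s_j − 18 = -2·(2·(-2)^j − 6) − 18 = -4·(-2)^j + 12 − 18 = 2·(-2)^{j+1} − 6.
So the formula holds for j+1, and by induction s_i = 2·(-2)^i − 6 for all i ≥ 1.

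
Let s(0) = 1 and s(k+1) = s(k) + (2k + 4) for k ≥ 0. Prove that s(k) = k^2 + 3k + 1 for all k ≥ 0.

Base case: s(0) = 1, and 0^2 + 3·0 + 1 = 1.
Assume s(r) = r^2 + 3r + 1.
Then s(r+1) = s(r) + (2r + 4) = (r^2 + 3r + 1) + (2r + 4) = r^2 + 5r + 5,
and (r+1)^2 + 3·(r+1) + 1 = r^2 + 5r + 5.
Hence s(k) = k^2 + 3k + 1 for every k ≥ 0, by induction.

s(k) = k^2 + 3k + 1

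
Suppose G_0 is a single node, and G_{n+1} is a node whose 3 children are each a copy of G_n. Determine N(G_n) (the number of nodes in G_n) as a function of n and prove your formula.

Claim: N(G_n) = (3^{n+1} − 1)/2.

Base case: N(G_0) = 1, and (3^{0+1} − 1)/2 = 1.
Assume N(G_k) = (3^{k+1} − 1)/2.
Then N(G_{k+1}) = 1 + 3N(G_k) = 1 + 3·(3^{k+1} − 1)/2 = 1 + (3^{k+2} − 3)/2 = (2 + 3^{k+2} − 3)/2 = (3^{k+2} − 1)/2.
So the formula holds for k+1, and by induction N(G_n) = (3^{n+1} − 1)/2 for all n ≥ 0.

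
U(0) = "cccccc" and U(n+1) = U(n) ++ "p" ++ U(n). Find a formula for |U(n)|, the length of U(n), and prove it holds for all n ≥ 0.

Claim: |U(n)| = 7·2^n − 1.

Base case: |U(0)| = 6, and 7·2^0 − 1 = 6.
Assume |U(j)| = 7·2^j − 1.
Then |U(j+1)| = |U(j)| + 1 + |U(j)| = 2|U(j)| + 1 = 2(7·2^j − 1) + 1 = 7·2^{j+1} − 2 + 1 = 7·2^{j+1} − 1.
So the formula holds for j+1, and by induction |U(n)| = 7·2^n − 1 for all n ≥ 0.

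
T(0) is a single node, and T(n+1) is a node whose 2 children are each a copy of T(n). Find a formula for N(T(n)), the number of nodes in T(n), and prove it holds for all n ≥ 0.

Claim: N(T(n)) = 2^{n+1} − 1.

Base case: N(T(0)) = 1, and 2^{0+1} − 1 = 1.
Assume N(T(r)) = 2^{r+1} − 1.
Then N(T(r+1)) = 1 + 2N(T(r)) = 1 + 2(2^{r+1} − 1) = 2^{r+2} − 2 + 1 = 2^{r+2} − 1.
So the formula holds for r+1, and by induction N(T(n)) = 2^{n+1} − 1 for all n ≥ 0.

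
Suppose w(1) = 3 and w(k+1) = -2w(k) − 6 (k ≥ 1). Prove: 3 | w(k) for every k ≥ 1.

Base case: w(1) = 3 = 3·1, so 3 | w(1).
Assume 3 | w(m), so w(m) = 3t for some integer t.
Then w(m+1) = -2w(m) − 6 = -2·(3t) − 6 = 3(-2t − 2), so 3 | w(m+1).
So the property holds for m+1, and by induction 3 | w(k) for all k ≥ 1.

3 | w(k)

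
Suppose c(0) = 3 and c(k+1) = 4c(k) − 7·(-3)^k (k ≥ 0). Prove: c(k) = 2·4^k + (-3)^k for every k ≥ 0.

Base case: c(0) = 3, and 2·4^0 + (-3)^0 = 2 + 1 = 3.
Assume c(r) = 2·4^r + (-3)^r for some r ≥ 0.
Then c(r+1) = 4c(r) − 7·(-3)^r = 4·(2·4^r + (-3)^r) − 7·(-3)^r = 2·4^{r+1} + 4·(-3)^r − 7·(-3)^r = 2·4^{r+1} − 3·(-3)^r = 2·4^{r+1} + (-3)^{r+1}.
By induction, c(k) = 2·4^k + (-3)^k for all k ≥ 0.

c(k) = 2·4^k + (-3)^k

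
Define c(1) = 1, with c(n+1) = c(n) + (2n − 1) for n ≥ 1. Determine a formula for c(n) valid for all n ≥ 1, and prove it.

Claim: c(n) = n^2 − 2n + 2.

Base case: c(1) = 1, and 1^2 − 2·1 + 2 = 1.
Assume c(k) = k^2 − 2k + 2.
Then c(k+1) = c(k) + (2k − 1) = (k^2 − 2k + 2) + (2k − 1) = k^2 + 1,
and (k+1)^2 − 2·(k+1) + 2 = k^2 + 1.
This completes the inductive step, so c(n) = n^2 − 2n + 2 for all n ≥ 1.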